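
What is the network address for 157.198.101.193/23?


IP:   10011101.11000110.01100101.11000001
Mask: 11111111.11111111.11111110.00000000
AND operation:
Net:  10011101.11000110.01100100.00000000
Network: 157.198.100.0/23


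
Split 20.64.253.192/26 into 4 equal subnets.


New prefix = 26 + 2 = 28
Each subnet has 16 addresses
  20.64.253.192/28
  20.64.253.208/28
  20.64.253.224/28
  20.64.253.240/28
Subnets: 20.64.253.192/28, 20.64.253.208/28, 20.64.253.224/28, 20.64.253.240/28


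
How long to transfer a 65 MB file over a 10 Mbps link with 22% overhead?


Effective throughput = 10 * (1 - 22/100) = 7.8 Mbps
File size in Mb = 65 * 8 = 520 Mb
Time = 520 / 7.8
Time = 66.6667 seconds


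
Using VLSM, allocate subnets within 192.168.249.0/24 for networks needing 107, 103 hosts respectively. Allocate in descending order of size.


107 hosts -> /25 (126 usable): 192.168.249.0/25
103 hosts -> /25 (126 usable): 192.168.249.128/25
Allocation: 192.168.249.0/25 (107 hosts, 126 usable); 192.168.249.128/25 (103 hosts, 126 usable)


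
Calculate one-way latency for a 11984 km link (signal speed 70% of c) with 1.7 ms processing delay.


Speed = 0.7 * 3e5 km/s = 210000 km/s
Propagation delay = 11984 / 210000 = 0.0571 s = 57.0667 ms
Processing delay = 1.7 ms
Total one-way latency = 58.7667 ms


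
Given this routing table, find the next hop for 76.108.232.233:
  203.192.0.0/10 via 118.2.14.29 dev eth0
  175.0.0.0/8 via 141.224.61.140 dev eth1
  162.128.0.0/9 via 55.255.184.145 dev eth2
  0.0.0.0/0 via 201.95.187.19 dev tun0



Longest prefix match for 76.108.232.233:
  /10 203.192.0.0: no
  /8 175.0.0.0: no
  /9 162.128.0.0: no
  /0 0.0.0.0: MATCH
Selected: next-hop 201.95.187.19 via tun0 (matched /0)


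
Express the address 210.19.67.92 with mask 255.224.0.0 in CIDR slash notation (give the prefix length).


Binary: 11111111.11100000.00000000.00000000
Count leading 1s
Prefix: /11


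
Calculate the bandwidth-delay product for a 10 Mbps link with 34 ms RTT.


BDP = bandwidth * RTT
= 10 Mbps * 34 ms
= 10 * 1e6 * 34 / 1000 bits
= 340000 bits
= 42500 bytes
= 41.5039 KB
BDP = 340000 bits (42500 bytes)


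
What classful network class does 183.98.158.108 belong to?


First octet: 183
Binary: 10110111
10xxxxxx -> Class B (128-191)
Class B, default mask 255.255.0.0 (/16)


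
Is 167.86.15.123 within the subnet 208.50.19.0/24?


Subnet network: 208.50.19.0
Test IP AND mask: 167.86.15.0
No, 167.86.15.123 is not in 208.50.19.0/24


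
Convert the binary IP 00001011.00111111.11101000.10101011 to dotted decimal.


00001011 = 11
00111111 = 63
11101000 = 232
10101011 = 171
IP: 11.63.232.171


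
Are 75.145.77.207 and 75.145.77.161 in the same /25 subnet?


Mask: 255.255.255.128
75.145.77.207 AND mask = 75.145.77.128
75.145.77.161 AND mask = 75.145.77.128
Yes, same subnet (75.145.77.128)


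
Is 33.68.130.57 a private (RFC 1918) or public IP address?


RFC 1918 private ranges:
  10.0.0.0/8 (10.0.0.0 - 10.255.255.255)
  172.16.0.0/12 (172.16.0.0 - 172.31.255.255)
  192.168.0.0/16 (192.168.0.0 - 192.168.255.255)
Public (not in any RFC 1918 range)


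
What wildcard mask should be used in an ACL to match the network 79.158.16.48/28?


Subnet mask: 255.255.255.240
Wildcard = 255.255.255.255 - subnet mask
255 - 255 = 0
255 - 255 = 0
255 - 255 = 0
255 - 240 = 15
Wildcard: 0.0.0.15


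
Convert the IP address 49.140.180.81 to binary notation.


49 = 00110001
140 = 10001100
180 = 10110100
81 = 01010001
Binary: 00110001.10001100.10110100.01010001


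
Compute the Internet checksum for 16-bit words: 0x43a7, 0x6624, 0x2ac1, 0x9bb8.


Sum all words (with carry folding):
+ 0x43a7 = 0x43a7
+ 0x6624 = 0xa9cb
+ 0x2ac1 = 0xd48c
+ 0x9bb8 = 0x7045
One's complement: ~0x7045
Checksum = 0x8fba


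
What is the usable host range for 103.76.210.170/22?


Network: 103.76.208.0
Broadcast: 103.76.211.255
First usable = network + 1
Last usable = broadcast - 1
Range: 103.76.208.1 to 103.76.211.254


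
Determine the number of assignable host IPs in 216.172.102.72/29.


Host bits = 32 - 29 = 3
Total addresses = 2^3 = 8
Usable = total - 2 (network and broadcast)
Usable hosts: 6


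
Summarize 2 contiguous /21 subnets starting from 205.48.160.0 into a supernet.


Original prefix: /21
Number of subnets: 2 = 2^1
New prefix = 21 - 1 = 20
Supernet: 205.48.160.0/20


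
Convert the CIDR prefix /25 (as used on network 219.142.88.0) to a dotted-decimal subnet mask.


/25 means 25 network bits, 7 host bits
Binary: 11111111111111111111111110000000
Mask: 255.255.255.128


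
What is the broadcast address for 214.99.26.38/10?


Network: 214.64.0.0/10
Host bits = 22
Set all host bits to 1:
Broadcast: 214.127.255.255


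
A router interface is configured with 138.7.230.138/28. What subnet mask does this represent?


/28 means 28 network bits, 4 host bits
Binary: 11111111111111111111111111110000
Mask: 255.255.255.240


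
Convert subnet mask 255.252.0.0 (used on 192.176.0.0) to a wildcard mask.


Subnet mask: 255.252.0.0
Wildcard = 255.255.255.255 - subnet mask
255 - 255 = 0
255 - 252 = 3
255 - 0 = 255
255 - 0 = 255
Wildcard: 0.3.255.255


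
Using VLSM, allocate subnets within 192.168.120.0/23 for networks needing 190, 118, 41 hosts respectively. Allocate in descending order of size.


190 hosts -> /24 (254 usable): 192.168.120.0/24
118 hosts -> /25 (126 usable): 192.168.121.0/25
41 hosts -> /26 (62 usable): 192.168.121.128/26
Allocation: 192.168.120.0/24 (190 hosts, 254 usable); 192.168.121.0/25 (118 hosts, 126 usable); 192.168.121.128/26 (41 hosts, 62 usable)


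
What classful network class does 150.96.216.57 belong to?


First octet: 150
Binary: 10010110
10xxxxxx -> Class B (128-191)
Class B, default mask 255.255.0.0 (/16)


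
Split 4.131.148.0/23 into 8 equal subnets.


New prefix = 23 + 3 = 26
Each subnet has 64 addresses
  4.131.148.0/26
  4.131.148.64/26
  4.131.148.128/26
  4.131.148.192/26
  4.131.149.0/26
  4.131.149.64/26
  4.131.149.128/26
  4.131.149.192/26
Subnets: 4.131.148.0/26, 4.131.148.64/26, 4.131.148.128/26, 4.131.148.192/26, 4.131.149.0/26, 4.131.149.64/26, 4.131.149.128/26, 4.131.149.192/26


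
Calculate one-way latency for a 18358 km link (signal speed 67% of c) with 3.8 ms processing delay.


Speed = 0.67 * 3e5 km/s = 201000 km/s
Propagation delay = 18358 / 201000 = 0.0913 s = 91.3333 ms
Processing delay = 3.8 ms
Total one-way latency = 95.1333 ms


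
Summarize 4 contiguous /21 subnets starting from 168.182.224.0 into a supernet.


Original prefix: /21
Number of subnets: 4 = 2^2
New prefix = 21 - 2 = 19
Supernet: 168.182.224.0/19


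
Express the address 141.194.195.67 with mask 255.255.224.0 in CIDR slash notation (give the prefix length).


Binary: 11111111.11111111.11100000.00000000
Count leading 1s
Prefix: /19


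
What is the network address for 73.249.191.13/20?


IP:   01001001.11111001.10111111.00001101
Mask: 11111111.11111111.11110000.00000000
AND operation:
Net:  01001001.11111001.10110000.00000000
Network: 73.249.176.0/20


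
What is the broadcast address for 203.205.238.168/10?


Network: 203.192.0.0/10
Host bits = 22
Set all host bits to 1:
Broadcast: 203.255.255.255


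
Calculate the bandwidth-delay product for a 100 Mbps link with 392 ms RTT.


BDP = bandwidth * RTT
= 100 Mbps * 392 ms
= 100 * 1e6 * 392 / 1000 bits
= 39200000 bits
= 4900000 bytes
= 4785.1562 KB
BDP = 39200000 bits (4900000 bytes)


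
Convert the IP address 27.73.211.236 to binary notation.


27 = 00011011
73 = 01001001
211 = 11010011
236 = 11101100
Binary: 00011011.01001001.11010011.11101100


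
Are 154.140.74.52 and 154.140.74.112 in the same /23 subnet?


Mask: 255.255.254.0
154.140.74.52 AND mask = 154.140.74.0
154.140.74.112 AND mask = 154.140.74.0
Yes, same subnet (154.140.74.0)


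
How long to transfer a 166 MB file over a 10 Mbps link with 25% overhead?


Effective throughput = 10 * (1 - 25/100) = 7.5 Mbps
File size in Mb = 166 * 8 = 1328 Mb
Time = 1328 / 7.5
Time = 177.0667 seconds


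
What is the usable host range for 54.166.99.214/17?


Network: 54.166.0.0
Broadcast: 54.166.127.255
First usable = network + 1
Last usable = broadcast - 1
Range: 54.166.0.1 to 54.166.127.254


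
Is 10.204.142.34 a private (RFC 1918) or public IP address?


RFC 1918 private ranges:
  10.0.0.0/8 (10.0.0.0 - 10.255.255.255)
  172.16.0.0/12 (172.16.0.0 - 172.31.255.255)
  192.168.0.0/16 (192.168.0.0 - 192.168.255.255)
Private (in 10.0.0.0/8)


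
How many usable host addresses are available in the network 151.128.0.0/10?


Host bits = 32 - 10 = 22
Total addresses = 2^22 = 4194304
Usable = total - 2 (network and broadcast)
Usable hosts: 4194302


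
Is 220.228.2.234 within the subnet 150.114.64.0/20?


Subnet network: 150.114.64.0
Test IP AND mask: 220.228.0.0
No, 220.228.2.234 is not in 150.114.64.0/20


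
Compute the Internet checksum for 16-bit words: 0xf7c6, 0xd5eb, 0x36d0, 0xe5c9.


Sum all words (with carry folding):
+ 0xf7c6 = 0xf7c6
+ 0xd5eb = 0xcdb2
+ 0x36d0 = 0x0483
+ 0xe5c9 = 0xea4c
One's complement: ~0xea4c
Checksum = 0x15b3


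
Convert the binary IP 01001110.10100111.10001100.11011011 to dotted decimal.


01001110 = 78
10100111 = 167
10001100 = 140
11011011 = 219
IP: 78.167.140.219


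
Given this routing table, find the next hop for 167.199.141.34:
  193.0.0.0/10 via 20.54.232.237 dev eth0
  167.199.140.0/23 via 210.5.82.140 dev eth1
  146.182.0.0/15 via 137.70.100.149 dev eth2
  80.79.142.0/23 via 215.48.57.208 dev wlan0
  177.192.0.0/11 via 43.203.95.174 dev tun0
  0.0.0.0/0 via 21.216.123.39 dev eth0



Longest prefix match for 167.199.141.34:
  /10 193.0.0.0: no
  /23 167.199.140.0: MATCH
  /15 146.182.0.0: no
  /23 80.79.142.0: no
  /11 177.192.0.0: no
  /0 0.0.0.0: MATCH
Selected: next-hop 210.5.82.140 via eth1 (matched /23)


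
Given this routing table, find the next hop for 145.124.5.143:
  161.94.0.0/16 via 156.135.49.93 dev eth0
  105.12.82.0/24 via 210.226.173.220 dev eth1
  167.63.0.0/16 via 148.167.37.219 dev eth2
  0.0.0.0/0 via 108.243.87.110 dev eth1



Longest prefix match for 145.124.5.143:
  /16 161.94.0.0: no
  /24 105.12.82.0: no
  /16 167.63.0.0: no
  /0 0.0.0.0: MATCH
Selected: next-hop 108.243.87.110 via eth1 (matched /0)


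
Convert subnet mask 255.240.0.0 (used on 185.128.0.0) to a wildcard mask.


Subnet mask: 255.240.0.0
Wildcard = 255.255.255.255 - subnet mask
255 - 255 = 0
255 - 240 = 15
255 - 0 = 255
255 - 0 = 255
Wildcard: 0.15.255.255


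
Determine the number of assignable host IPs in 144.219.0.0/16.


Host bits = 32 - 16 = 16
Total addresses = 2^16 = 65536
Usable = total - 2 (network and broadcast)
Usable hosts: 65534


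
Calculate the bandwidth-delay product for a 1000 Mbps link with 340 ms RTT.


BDP = bandwidth * RTT
= 1000 Mbps * 340 ms
= 1000 * 1e6 * 340 / 1000 bits
= 340000000 bits
= 42500000 bytes
= 41503.9062 KB
BDP = 340000000 bits (42500000 bytes)


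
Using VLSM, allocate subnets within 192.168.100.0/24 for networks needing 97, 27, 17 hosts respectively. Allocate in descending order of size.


97 hosts -> /25 (126 usable): 192.168.100.0/25
27 hosts -> /27 (30 usable): 192.168.100.128/27
17 hosts -> /27 (30 usable): 192.168.100.160/27
Allocation: 192.168.100.0/25 (97 hosts, 126 usable); 192.168.100.128/27 (27 hosts, 30 usable); 192.168.100.160/27 (17 hosts, 30 usable)


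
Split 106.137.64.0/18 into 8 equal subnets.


New prefix = 18 + 3 = 21
Each subnet has 2048 addresses
  106.137.64.0/21
  106.137.72.0/21
  106.137.80.0/21
  106.137.88.0/21
  106.137.96.0/21
  106.137.104.0/21
  106.137.112.0/21
  106.137.120.0/21
Subnets: 106.137.64.0/21, 106.137.72.0/21, 106.137.80.0/21, 106.137.88.0/21, 106.137.96.0/21, 106.137.104.0/21, 106.137.112.0/21, 106.137.120.0/21


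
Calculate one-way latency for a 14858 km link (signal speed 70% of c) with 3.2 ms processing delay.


Speed = 0.7 * 3e5 km/s = 210000 km/s
Propagation delay = 14858 / 210000 = 0.0708 s = 70.7524 ms
Processing delay = 3.2 ms
Total one-way latency = 73.9524 ms


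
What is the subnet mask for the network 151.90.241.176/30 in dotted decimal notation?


/30 means 30 network bits, 2 host bits
Binary: 11111111111111111111111111111100
Mask: 255.255.255.252


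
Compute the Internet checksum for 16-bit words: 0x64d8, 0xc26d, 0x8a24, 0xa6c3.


Sum all words (with carry folding):
+ 0x64d8 = 0x64d8
+ 0xc26d = 0x2746
+ 0x8a24 = 0xb16a
+ 0xa6c3 = 0x582e
One's complement: ~0x582e
Checksum = 0xa7d1


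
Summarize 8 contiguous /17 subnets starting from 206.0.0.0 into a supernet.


Original prefix: /17
Number of subnets: 8 = 2^3
New prefix = 17 - 3 = 14
Supernet: 206.0.0.0/14


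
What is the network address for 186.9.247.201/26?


IP:   10111010.00001001.11110111.11001001
Mask: 11111111.11111111.11111111.11000000
AND operation:
Net:  10111010.00001001.11110111.11000000
Network: 186.9.247.192/26


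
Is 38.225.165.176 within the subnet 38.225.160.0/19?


Subnet network: 38.225.160.0
Test IP AND mask: 38.225.160.0
Yes, 38.225.165.176 is in 38.225.160.0/19


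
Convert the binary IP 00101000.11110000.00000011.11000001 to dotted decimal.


00101000 = 40
11110000 = 240
00000011 = 3
11000001 = 193
IP: 40.240.3.193


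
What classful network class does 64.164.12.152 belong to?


First octet: 64
Binary: 01000000
0xxxxxxx -> Class A (1-126)
Class A, default mask 255.0.0.0 (/8)


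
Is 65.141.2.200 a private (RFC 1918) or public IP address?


RFC 1918 private ranges:
  10.0.0.0/8 (10.0.0.0 - 10.255.255.255)
  172.16.0.0/12 (172.16.0.0 - 172.31.255.255)
  192.168.0.0/16 (192.168.0.0 - 192.168.255.255)
Public (not in any RFC 1918 range)


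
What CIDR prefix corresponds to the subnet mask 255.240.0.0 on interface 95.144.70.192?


Binary: 11111111.11110000.00000000.00000000
Count leading 1s
Prefix: /12


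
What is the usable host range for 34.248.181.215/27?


Network: 34.248.181.192
Broadcast: 34.248.181.223
First usable = network + 1
Last usable = broadcast - 1
Range: 34.248.181.193 to 34.248.181.222


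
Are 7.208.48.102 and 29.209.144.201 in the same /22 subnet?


Mask: 255.255.252.0
7.208.48.102 AND mask = 7.208.48.0
29.209.144.201 AND mask = 29.209.144.0
No, different subnets (7.208.48.0 vs 29.209.144.0)


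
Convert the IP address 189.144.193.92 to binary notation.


189 = 10111101
144 = 10010000
193 = 11000001
92 = 01011100
Binary: 10111101.10010000.11000001.01011100


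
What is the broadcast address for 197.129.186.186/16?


Network: 197.129.0.0/16
Host bits = 16
Set all host bits to 1:
Broadcast: 197.129.255.255


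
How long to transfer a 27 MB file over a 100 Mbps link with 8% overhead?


Effective throughput = 100 * (1 - 8/100) = 92 Mbps
File size in Mb = 27 * 8 = 216 Mb
Time = 216 / 92
Time = 2.3478 seconds


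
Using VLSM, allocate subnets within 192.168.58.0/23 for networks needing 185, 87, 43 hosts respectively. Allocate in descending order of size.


185 hosts -> /24 (254 usable): 192.168.58.0/24
87 hosts -> /25 (126 usable): 192.168.59.0/25
43 hosts -> /26 (62 usable): 192.168.59.128/26
Allocation: 192.168.58.0/24 (185 hosts, 254 usable); 192.168.59.0/25 (87 hosts, 126 usable); 192.168.59.128/26 (43 hosts, 62 usable)


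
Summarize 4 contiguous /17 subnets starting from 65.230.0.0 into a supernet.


Original prefix: /17
Number of subnets: 4 = 2^2
New prefix = 17 - 2 = 15
Supernet: 65.230.0.0/15


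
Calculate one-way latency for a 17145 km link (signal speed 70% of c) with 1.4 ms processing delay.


Speed = 0.7 * 3e5 km/s = 210000 km/s
Propagation delay = 17145 / 210000 = 0.0816 s = 81.6429 ms
Processing delay = 1.4 ms
Total one-way latency = 83.0429 ms


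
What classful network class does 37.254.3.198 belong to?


First octet: 37
Binary: 00100101
0xxxxxxx -> Class A (1-126)
Class A, default mask 255.0.0.0 (/8)


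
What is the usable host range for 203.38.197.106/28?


Network: 203.38.197.96
Broadcast: 203.38.197.111
First usable = network + 1
Last usable = broadcast - 1
Range: 203.38.197.97 to 203.38.197.110


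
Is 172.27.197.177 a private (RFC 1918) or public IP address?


RFC 1918 private ranges:
  10.0.0.0/8 (10.0.0.0 - 10.255.255.255)
  172.16.0.0/12 (172.16.0.0 - 172.31.255.255)
  192.168.0.0/16 (192.168.0.0 - 192.168.255.255)
Private (in 172.16.0.0/12)


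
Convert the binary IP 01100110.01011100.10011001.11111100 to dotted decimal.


01100110 = 102
01011100 = 92
10011001 = 153
11111100 = 252
IP: 102.92.153.252


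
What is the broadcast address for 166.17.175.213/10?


Network: 166.0.0.0/10
Host bits = 22
Set all host bits to 1:
Broadcast: 166.63.255.255


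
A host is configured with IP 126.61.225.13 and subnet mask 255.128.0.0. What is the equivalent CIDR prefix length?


Binary: 11111111.10000000.00000000.00000000
Count leading 1s
Prefix: /9


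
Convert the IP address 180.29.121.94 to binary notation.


180 = 10110100
29 = 00011101
121 = 01111001
94 = 01011110
Binary: 10110100.00011101.01111001.01011110


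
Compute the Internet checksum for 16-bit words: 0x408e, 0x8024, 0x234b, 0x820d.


Sum all words (with carry folding):
+ 0x408e = 0x408e
+ 0x8024 = 0xc0b2
+ 0x234b = 0xe3fd
+ 0x820d = 0x660b
One's complement: ~0x660b
Checksum = 0x99f4


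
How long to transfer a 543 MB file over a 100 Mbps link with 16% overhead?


Effective throughput = 100 * (1 - 16/100) = 84 Mbps
File size in Mb = 543 * 8 = 4344 Mb
Time = 4344 / 84
Time = 51.7143 seconds


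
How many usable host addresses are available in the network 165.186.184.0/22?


Host bits = 32 - 22 = 10
Total addresses = 2^10 = 1024
Usable = total - 2 (network and broadcast)
Usable hosts: 1022


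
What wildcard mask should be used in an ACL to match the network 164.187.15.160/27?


Subnet mask: 255.255.255.224
Wildcard = 255.255.255.255 - subnet mask
255 - 255 = 0
255 - 255 = 0
255 - 255 = 0
255 - 224 = 31
Wildcard: 0.0.0.31


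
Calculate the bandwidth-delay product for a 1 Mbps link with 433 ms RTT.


BDP = bandwidth * RTT
= 1 Mbps * 433 ms
= 1 * 1e6 * 433 / 1000 bits
= 433000 bits
= 54125 bytes
= 52.8564 KB
BDP = 433000 bits (54125 bytes)


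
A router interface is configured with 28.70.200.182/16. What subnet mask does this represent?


/16 means 16 network bits, 16 host bits
Binary: 11111111111111110000000000000000
Mask: 255.255.0.0


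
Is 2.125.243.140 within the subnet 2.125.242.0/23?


Subnet network: 2.125.242.0
Test IP AND mask: 2.125.242.0
Yes, 2.125.243.140 is in 2.125.242.0/23


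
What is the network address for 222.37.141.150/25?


IP:   11011110.00100101.10001101.10010110
Mask: 11111111.11111111.11111111.10000000
AND operation:
Net:  11011110.00100101.10001101.10000000
Network: 222.37.141.128/25


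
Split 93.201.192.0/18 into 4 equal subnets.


New prefix = 18 + 2 = 20
Each subnet has 4096 addresses
  93.201.192.0/20
  93.201.208.0/20
  93.201.224.0/20
  93.201.240.0/20
Subnets: 93.201.192.0/20, 93.201.208.0/20, 93.201.224.0/20, 93.201.240.0/20


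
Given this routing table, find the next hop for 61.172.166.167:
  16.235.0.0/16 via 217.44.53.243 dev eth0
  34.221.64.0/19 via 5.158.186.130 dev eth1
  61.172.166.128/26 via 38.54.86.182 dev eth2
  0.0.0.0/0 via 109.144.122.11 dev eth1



Longest prefix match for 61.172.166.167:
  /16 16.235.0.0: no
  /19 34.221.64.0: no
  /26 61.172.166.128: MATCH
  /0 0.0.0.0: MATCH
Selected: next-hop 38.54.86.182 via eth2 (matched /26)


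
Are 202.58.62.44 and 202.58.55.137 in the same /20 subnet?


Mask: 255.255.240.0
202.58.62.44 AND mask = 202.58.48.0
202.58.55.137 AND mask = 202.58.48.0
Yes, same subnet (202.58.48.0)


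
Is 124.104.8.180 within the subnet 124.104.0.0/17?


Subnet network: 124.104.0.0
Test IP AND mask: 124.104.0.0
Yes, 124.104.8.180 is in 124.104.0.0/17


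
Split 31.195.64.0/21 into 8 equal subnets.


New prefix = 21 + 3 = 24
Each subnet has 256 addresses
  31.195.64.0/24
  31.195.65.0/24
  31.195.66.0/24
  31.195.67.0/24
  31.195.68.0/24
  31.195.69.0/24
  31.195.70.0/24
  31.195.71.0/24
Subnets: 31.195.64.0/24, 31.195.65.0/24, 31.195.66.0/24, 31.195.67.0/24, 31.195.68.0/24, 31.195.69.0/24, 31.195.70.0/24, 31.195.71.0/24


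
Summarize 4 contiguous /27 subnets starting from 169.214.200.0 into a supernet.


Original prefix: /27
Number of subnets: 4 = 2^2
New prefix = 27 - 2 = 25
Supernet: 169.214.200.0/25


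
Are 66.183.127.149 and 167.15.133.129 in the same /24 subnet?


Mask: 255.255.255.0
66.183.127.149 AND mask = 66.183.127.0
167.15.133.129 AND mask = 167.15.133.0
No, different subnets (66.183.127.0 vs 167.15.133.0)


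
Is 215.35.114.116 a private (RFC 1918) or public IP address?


RFC 1918 private ranges:
  10.0.0.0/8 (10.0.0.0 - 10.255.255.255)
  172.16.0.0/12 (172.16.0.0 - 172.31.255.255)
  192.168.0.0/16 (192.168.0.0 - 192.168.255.255)
Public (not in any RFC 1918 range)


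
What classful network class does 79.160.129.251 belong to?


First octet: 79
Binary: 01001111
0xxxxxxx -> Class A (1-126)
Class A, default mask 255.0.0.0 (/8)


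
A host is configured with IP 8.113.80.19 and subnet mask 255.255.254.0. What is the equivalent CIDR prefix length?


Binary: 11111111.11111111.11111110.00000000
Count leading 1s
Prefix: /23


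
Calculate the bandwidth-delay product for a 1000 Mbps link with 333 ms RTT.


BDP = bandwidth * RTT
= 1000 Mbps * 333 ms
= 1000 * 1e6 * 333 / 1000 bits
= 333000000 bits
= 41625000 bytes
= 40649.4141 KB
BDP = 333000000 bits (41625000 bytes)


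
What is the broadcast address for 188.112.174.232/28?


Network: 188.112.174.224/28
Host bits = 4
Set all host bits to 1:
Broadcast: 188.112.174.239


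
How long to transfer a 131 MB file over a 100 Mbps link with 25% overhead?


Effective throughput = 100 * (1 - 25/100) = 75 Mbps
File size in Mb = 131 * 8 = 1048 Mb
Time = 1048 / 75
Time = 13.9733 seconds


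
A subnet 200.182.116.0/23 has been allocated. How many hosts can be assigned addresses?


Host bits = 32 - 23 = 9
Total addresses = 2^9 = 512
Usable = total - 2 (network and broadcast)
Usable hosts: 510


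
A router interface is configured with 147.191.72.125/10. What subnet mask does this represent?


/10 means 10 network bits, 22 host bits
Binary: 11111111110000000000000000000000
Mask: 255.192.0.0


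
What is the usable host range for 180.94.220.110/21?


Network: 180.94.216.0
Broadcast: 180.94.223.255
First usable = network + 1
Last usable = broadcast - 1
Range: 180.94.216.1 to 180.94.223.254


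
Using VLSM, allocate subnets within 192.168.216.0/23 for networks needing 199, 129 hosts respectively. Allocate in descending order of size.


199 hosts -> /24 (254 usable): 192.168.216.0/24
129 hosts -> /24 (254 usable): 192.168.217.0/24
Allocation: 192.168.216.0/24 (199 hosts, 254 usable); 192.168.217.0/24 (129 hosts, 254 usable)


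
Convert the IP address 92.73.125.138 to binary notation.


92 = 01011100
73 = 01001001
125 = 01111101
138 = 10001010
Binary: 01011100.01001001.01111101.10001010


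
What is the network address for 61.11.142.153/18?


IP:   00111101.00001011.10001110.10011001
Mask: 11111111.11111111.11000000.00000000
AND operation:
Net:  00111101.00001011.10000000.00000000
Network: 61.11.128.0/18


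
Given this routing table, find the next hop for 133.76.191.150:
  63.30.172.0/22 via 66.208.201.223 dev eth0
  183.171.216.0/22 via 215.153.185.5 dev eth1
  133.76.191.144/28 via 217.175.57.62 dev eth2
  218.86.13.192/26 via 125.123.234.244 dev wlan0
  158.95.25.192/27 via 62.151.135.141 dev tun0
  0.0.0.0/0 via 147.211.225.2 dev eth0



Longest prefix match for 133.76.191.150:
  /22 63.30.172.0: no
  /22 183.171.216.0: no
  /28 133.76.191.144: MATCH
  /26 218.86.13.192: no
  /27 158.95.25.192: no
  /0 0.0.0.0: MATCH
Selected: next-hop 217.175.57.62 via eth2 (matched /28)


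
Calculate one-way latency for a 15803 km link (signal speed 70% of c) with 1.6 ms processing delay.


Speed = 0.7 * 3e5 km/s = 210000 km/s
Propagation delay = 15803 / 210000 = 0.0753 s = 75.2524 ms
Processing delay = 1.6 ms
Total one-way latency = 76.8524 ms


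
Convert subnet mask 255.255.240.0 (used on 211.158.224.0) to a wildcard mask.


Subnet mask: 255.255.240.0
Wildcard = 255.255.255.255 - subnet mask
255 - 255 = 0
255 - 255 = 0
255 - 240 = 15
255 - 0 = 255
Wildcard: 0.0.15.255


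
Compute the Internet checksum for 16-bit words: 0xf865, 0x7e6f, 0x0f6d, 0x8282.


Sum all words (with carry folding):
+ 0xf865 = 0xf865
+ 0x7e6f = 0x76d5
+ 0x0f6d = 0x8642
+ 0x8282 = 0x08c5
One's complement: ~0x08c5
Checksum = 0xf73a


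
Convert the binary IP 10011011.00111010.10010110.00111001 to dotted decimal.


10011011 = 155
00111010 = 58
10010110 = 150
00111001 = 57
IP: 155.58.150.57


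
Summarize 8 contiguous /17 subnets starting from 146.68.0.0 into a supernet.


Original prefix: /17
Number of subnets: 8 = 2^3
New prefix = 17 - 3 = 14
Supernet: 146.68.0.0/14


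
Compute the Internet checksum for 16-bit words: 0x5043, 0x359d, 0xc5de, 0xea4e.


Sum all words (with carry folding):
+ 0x5043 = 0x5043
+ 0x359d = 0x85e0
+ 0xc5de = 0x4bbf
+ 0xea4e = 0x360e
One's complement: ~0x360e
Checksum = 0xc9f1


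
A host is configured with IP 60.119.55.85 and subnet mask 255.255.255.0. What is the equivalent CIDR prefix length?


Binary: 11111111.11111111.11111111.00000000
Count leading 1s
Prefix: /24


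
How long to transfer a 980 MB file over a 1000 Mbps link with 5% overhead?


Effective throughput = 1000 * (1 - 5/100) = 950 Mbps
File size in Mb = 980 * 8 = 7840 Mb
Time = 7840 / 950
Time = 8.2526 seconds


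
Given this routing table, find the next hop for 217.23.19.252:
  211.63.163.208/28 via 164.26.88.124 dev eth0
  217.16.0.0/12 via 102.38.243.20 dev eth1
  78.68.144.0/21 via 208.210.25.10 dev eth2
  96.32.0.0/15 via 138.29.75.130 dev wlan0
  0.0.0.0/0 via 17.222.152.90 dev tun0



Longest prefix match for 217.23.19.252:
  /28 211.63.163.208: no
  /12 217.16.0.0: MATCH
  /21 78.68.144.0: no
  /15 96.32.0.0: no
  /0 0.0.0.0: MATCH
Selected: next-hop 102.38.243.20 via eth1 (matched /12)


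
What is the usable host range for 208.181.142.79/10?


Network: 208.128.0.0
Broadcast: 208.191.255.255
First usable = network + 1
Last usable = broadcast - 1
Range: 208.128.0.1 to 208.191.255.254


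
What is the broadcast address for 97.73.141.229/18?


Network: 97.73.128.0/18
Host bits = 14
Set all host bits to 1:
Broadcast: 97.73.191.255


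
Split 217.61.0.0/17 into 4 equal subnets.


New prefix = 17 + 2 = 19
Each subnet has 8192 addresses
  217.61.0.0/19
  217.61.32.0/19
  217.61.64.0/19
  217.61.96.0/19
Subnets: 217.61.0.0/19, 217.61.32.0/19, 217.61.64.0/19, 217.61.96.0/19


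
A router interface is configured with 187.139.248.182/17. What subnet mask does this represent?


/17 means 17 network bits, 15 host bits
Binary: 11111111111111111000000000000000
Mask: 255.255.128.0


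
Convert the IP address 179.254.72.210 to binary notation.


179 = 10110011
254 = 11111110
72 = 01001000
210 = 11010010
Binary: 10110011.11111110.01001000.11010010


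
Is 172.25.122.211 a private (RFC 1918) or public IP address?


RFC 1918 private ranges:
  10.0.0.0/8 (10.0.0.0 - 10.255.255.255)
  172.16.0.0/12 (172.16.0.0 - 172.31.255.255)
  192.168.0.0/16 (192.168.0.0 - 192.168.255.255)
Private (in 172.16.0.0/12)


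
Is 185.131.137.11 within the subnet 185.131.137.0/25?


Subnet network: 185.131.137.0
Test IP AND mask: 185.131.137.0
Yes, 185.131.137.11 is in 185.131.137.0/25


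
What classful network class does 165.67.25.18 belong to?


First octet: 165
Binary: 10100101
10xxxxxx -> Class B (128-191)
Class B, default mask 255.255.0.0 (/16)


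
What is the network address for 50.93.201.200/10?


IP:   00110010.01011101.11001001.11001000
Mask: 11111111.11000000.00000000.00000000
AND operation:
Net:  00110010.01000000.00000000.00000000
Network: 50.64.0.0/10


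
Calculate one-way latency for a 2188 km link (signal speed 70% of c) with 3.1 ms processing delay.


Speed = 0.7 * 3e5 km/s = 210000 km/s
Propagation delay = 2188 / 210000 = 0.0104 s = 10.419 ms
Processing delay = 3.1 ms
Total one-way latency = 13.519 ms


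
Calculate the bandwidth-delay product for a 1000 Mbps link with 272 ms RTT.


BDP = bandwidth * RTT
= 1000 Mbps * 272 ms
= 1000 * 1e6 * 272 / 1000 bits
= 272000000 bits
= 34000000 bytes
= 33203.125 KB
BDP = 272000000 bits (34000000 bytes)


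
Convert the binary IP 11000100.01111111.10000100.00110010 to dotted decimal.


11000100 = 196
01111111 = 127
10000100 = 132
00110010 = 50
IP: 196.127.132.50


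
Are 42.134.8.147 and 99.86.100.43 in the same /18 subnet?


Mask: 255.255.192.0
42.134.8.147 AND mask = 42.134.0.0
99.86.100.43 AND mask = 99.86.64.0
No, different subnets (42.134.0.0 vs 99.86.64.0)


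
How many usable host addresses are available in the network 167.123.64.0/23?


Host bits = 32 - 23 = 9
Total addresses = 2^9 = 512
Usable = total - 2 (network and broadcast)
Usable hosts: 510


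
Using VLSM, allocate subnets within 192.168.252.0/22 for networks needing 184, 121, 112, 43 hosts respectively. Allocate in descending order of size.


184 hosts -> /24 (254 usable): 192.168.252.0/24
121 hosts -> /25 (126 usable): 192.168.253.0/25
112 hosts -> /25 (126 usable): 192.168.253.128/25
43 hosts -> /26 (62 usable): 192.168.254.0/26
Allocation: 192.168.252.0/24 (184 hosts, 254 usable); 192.168.253.0/25 (121 hosts, 126 usable); 192.168.253.128/25 (112 hosts, 126 usable); 192.168.254.0/26 (43 hosts, 62 usable)


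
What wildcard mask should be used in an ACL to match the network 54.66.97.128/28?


Subnet mask: 255.255.255.240
Wildcard = 255.255.255.255 - subnet mask
255 - 255 = 0
255 - 255 = 0
255 - 255 = 0
255 - 240 = 15
Wildcard: 0.0.0.15


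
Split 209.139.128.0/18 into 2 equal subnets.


New prefix = 18 + 1 = 19
Each subnet has 8192 addresses
  209.139.128.0/19
  209.139.160.0/19
Subnets: 209.139.128.0/19, 209.139.160.0/19


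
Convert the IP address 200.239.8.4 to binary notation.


200 = 11001000
239 = 11101111
8 = 00001000
4 = 00000100
Binary: 11001000.11101111.00001000.00000100


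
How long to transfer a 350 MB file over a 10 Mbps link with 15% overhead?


Effective throughput = 10 * (1 - 15/100) = 8.5 Mbps
File size in Mb = 350 * 8 = 2800 Mb
Time = 2800 / 8.5
Time = 329.4118 seconds


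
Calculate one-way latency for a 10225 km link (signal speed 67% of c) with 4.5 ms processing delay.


Speed = 0.67 * 3e5 km/s = 201000 km/s
Propagation delay = 10225 / 201000 = 0.0509 s = 50.8706 ms
Processing delay = 4.5 ms
Total one-way latency = 55.3706 ms


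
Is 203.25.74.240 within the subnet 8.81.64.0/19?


Subnet network: 8.81.64.0
Test IP AND mask: 203.25.64.0
No, 203.25.74.240 is not in 8.81.64.0/19


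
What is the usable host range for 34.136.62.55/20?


Network: 34.136.48.0
Broadcast: 34.136.63.255
First usable = network + 1
Last usable = broadcast - 1
Range: 34.136.48.1 to 34.136.63.254


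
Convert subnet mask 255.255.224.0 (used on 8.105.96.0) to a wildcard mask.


Subnet mask: 255.255.224.0
Wildcard = 255.255.255.255 - subnet mask
255 - 255 = 0
255 - 255 = 0
255 - 224 = 31
255 - 0 = 255
Wildcard: 0.0.31.255


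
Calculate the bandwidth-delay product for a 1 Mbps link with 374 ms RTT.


BDP = bandwidth * RTT
= 1 Mbps * 374 ms
= 1 * 1e6 * 374 / 1000 bits
= 374000 bits
= 46750 bytes
= 45.6543 KB
BDP = 374000 bits (46750 bytes)


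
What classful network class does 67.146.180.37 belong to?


First octet: 67
Binary: 01000011
0xxxxxxx -> Class A (1-126)
Class A, default mask 255.0.0.0 (/8)


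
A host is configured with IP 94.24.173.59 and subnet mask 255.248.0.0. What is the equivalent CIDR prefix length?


Binary: 11111111.11111000.00000000.00000000
Count leading 1s
Prefix: /13


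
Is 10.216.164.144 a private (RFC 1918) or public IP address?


RFC 1918 private ranges:
  10.0.0.0/8 (10.0.0.0 - 10.255.255.255)
  172.16.0.0/12 (172.16.0.0 - 172.31.255.255)
  192.168.0.0/16 (192.168.0.0 - 192.168.255.255)
Private (in 10.0.0.0/8)


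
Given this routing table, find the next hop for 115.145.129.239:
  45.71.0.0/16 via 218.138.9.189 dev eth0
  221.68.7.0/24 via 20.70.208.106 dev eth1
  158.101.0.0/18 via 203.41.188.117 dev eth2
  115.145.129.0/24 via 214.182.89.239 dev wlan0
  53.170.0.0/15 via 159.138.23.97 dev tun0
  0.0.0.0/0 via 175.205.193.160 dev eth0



Longest prefix match for 115.145.129.239:
  /16 45.71.0.0: no
  /24 221.68.7.0: no
  /18 158.101.0.0: no
  /24 115.145.129.0: MATCH
  /15 53.170.0.0: no
  /0 0.0.0.0: MATCH
Selected: next-hop 214.182.89.239 via wlan0 (matched /24)


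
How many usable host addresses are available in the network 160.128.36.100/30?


Host bits = 32 - 30 = 2
Total addresses = 2^2 = 4
Usable = total - 2 (network and broadcast)
Usable hosts: 2


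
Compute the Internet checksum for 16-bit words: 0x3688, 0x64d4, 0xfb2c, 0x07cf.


Sum all words (with carry folding):
+ 0x3688 = 0x3688
+ 0x64d4 = 0x9b5c
+ 0xfb2c = 0x9689
+ 0x07cf = 0x9e58
One's complement: ~0x9e58
Checksum = 0x61a7


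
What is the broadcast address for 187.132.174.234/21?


Network: 187.132.168.0/21
Host bits = 11
Set all host bits to 1:
Broadcast: 187.132.175.255


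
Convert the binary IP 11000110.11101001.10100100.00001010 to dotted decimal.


11000110 = 198
11101001 = 233
10100100 = 164
00001010 = 10
IP: 198.233.164.10


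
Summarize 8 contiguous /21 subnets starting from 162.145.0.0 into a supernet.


Original prefix: /21
Number of subnets: 8 = 2^3
New prefix = 21 - 3 = 18
Supernet: 162.145.0.0/18


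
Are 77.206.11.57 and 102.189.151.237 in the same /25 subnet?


Mask: 255.255.255.128
77.206.11.57 AND mask = 77.206.11.0
102.189.151.237 AND mask = 102.189.151.128
No, different subnets (77.206.11.0 vs 102.189.151.128)


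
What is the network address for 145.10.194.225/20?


IP:   10010001.00001010.11000010.11100001
Mask: 11111111.11111111.11110000.00000000
AND operation:
Net:  10010001.00001010.11000000.00000000
Network: 145.10.192.0/20


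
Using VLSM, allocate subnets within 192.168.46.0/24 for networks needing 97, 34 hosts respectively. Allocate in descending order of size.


97 hosts -> /25 (126 usable): 192.168.46.0/25
34 hosts -> /26 (62 usable): 192.168.46.128/26
Allocation: 192.168.46.0/25 (97 hosts, 126 usable); 192.168.46.128/26 (34 hosts, 62 usable)


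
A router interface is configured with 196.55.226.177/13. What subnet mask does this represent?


/13 means 13 network bits, 19 host bits
Binary: 11111111111110000000000000000000
Mask: 255.248.0.0


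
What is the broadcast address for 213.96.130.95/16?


Network: 213.96.0.0/16
Host bits = 16
Set all host bits to 1:
Broadcast: 213.96.255.255


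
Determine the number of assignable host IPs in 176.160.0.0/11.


Host bits = 32 - 11 = 21
Total addresses = 2^21 = 2097152
Usable = total - 2 (network and broadcast)
Usable hosts: 2097150


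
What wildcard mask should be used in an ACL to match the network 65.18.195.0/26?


Subnet mask: 255.255.255.192
Wildcard = 255.255.255.255 - subnet mask
255 - 255 = 0
255 - 255 = 0
255 - 255 = 0
255 - 192 = 63
Wildcard: 0.0.0.63


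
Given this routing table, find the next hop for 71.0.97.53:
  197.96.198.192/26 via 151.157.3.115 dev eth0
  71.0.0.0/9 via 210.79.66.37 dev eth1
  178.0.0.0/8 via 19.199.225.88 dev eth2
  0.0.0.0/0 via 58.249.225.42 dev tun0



Longest prefix match for 71.0.97.53:
  /26 197.96.198.192: no
  /9 71.0.0.0: MATCH
  /8 178.0.0.0: no
  /0 0.0.0.0: MATCH
Selected: next-hop 210.79.66.37 via eth1 (matched /9)


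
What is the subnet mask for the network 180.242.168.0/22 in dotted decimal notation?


/22 means 22 network bits, 10 host bits
Binary: 11111111111111111111110000000000
Mask: 255.255.252.0


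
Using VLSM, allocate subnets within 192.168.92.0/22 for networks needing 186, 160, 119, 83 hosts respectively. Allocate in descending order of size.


186 hosts -> /24 (254 usable): 192.168.92.0/24
160 hosts -> /24 (254 usable): 192.168.93.0/24
119 hosts -> /25 (126 usable): 192.168.94.0/25
83 hosts -> /25 (126 usable): 192.168.94.128/25
Allocation: 192.168.92.0/24 (186 hosts, 254 usable); 192.168.93.0/24 (160 hosts, 254 usable); 192.168.94.0/25 (119 hosts, 126 usable); 192.168.94.128/25 (83 hosts, 126 usable)


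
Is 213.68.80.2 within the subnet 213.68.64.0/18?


Subnet network: 213.68.64.0
Test IP AND mask: 213.68.64.0
Yes, 213.68.80.2 is in 213.68.64.0/18


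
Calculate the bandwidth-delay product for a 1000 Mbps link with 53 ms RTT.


BDP = bandwidth * RTT
= 1000 Mbps * 53 ms
= 1000 * 1e6 * 53 / 1000 bits
= 53000000 bits
= 6625000 bytes
= 6469.7266 KB
BDP = 53000000 bits (6625000 bytes)


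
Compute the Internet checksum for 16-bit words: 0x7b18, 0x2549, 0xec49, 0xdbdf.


Sum all words (with carry folding):
+ 0x7b18 = 0x7b18
+ 0x2549 = 0xa061
+ 0xec49 = 0x8cab
+ 0xdbdf = 0x688b
One's complement: ~0x688b
Checksum = 0x9774


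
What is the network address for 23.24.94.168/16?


IP:   00010111.00011000.01011110.10101000
Mask: 11111111.11111111.00000000.00000000
AND operation:
Net:  00010111.00011000.00000000.00000000
Network: 23.24.0.0/16


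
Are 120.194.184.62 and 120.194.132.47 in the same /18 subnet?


Mask: 255.255.192.0
120.194.184.62 AND mask = 120.194.128.0
120.194.132.47 AND mask = 120.194.128.0
Yes, same subnet (120.194.128.0)


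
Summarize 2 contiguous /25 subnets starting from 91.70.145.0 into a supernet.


Original prefix: /25
Number of subnets: 2 = 2^1
New prefix = 25 - 1 = 24
Supernet: 91.70.145.0/24


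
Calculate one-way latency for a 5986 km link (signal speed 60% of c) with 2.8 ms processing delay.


Speed = 0.6 * 3e5 km/s = 180000 km/s
Propagation delay = 5986 / 180000 = 0.0333 s = 33.2556 ms
Processing delay = 2.8 ms
Total one-way latency = 36.0556 ms


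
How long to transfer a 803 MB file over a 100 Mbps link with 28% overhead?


Effective throughput = 100 * (1 - 28/100) = 72 Mbps
File size in Mb = 803 * 8 = 6424 Mb
Time = 6424 / 72
Time = 89.2222 seconds


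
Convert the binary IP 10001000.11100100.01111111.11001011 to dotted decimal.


10001000 = 136
11100100 = 228
01111111 = 127
11001011 = 203
IP: 136.228.127.203


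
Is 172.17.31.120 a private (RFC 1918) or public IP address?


RFC 1918 private ranges:
  10.0.0.0/8 (10.0.0.0 - 10.255.255.255)
  172.16.0.0/12 (172.16.0.0 - 172.31.255.255)
  192.168.0.0/16 (192.168.0.0 - 192.168.255.255)
Private (in 172.16.0.0/12)


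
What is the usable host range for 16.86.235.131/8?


Network: 16.0.0.0
Broadcast: 16.255.255.255
First usable = network + 1
Last usable = broadcast - 1
Range: 16.0.0.1 to 16.255.255.254


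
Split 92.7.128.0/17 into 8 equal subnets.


New prefix = 17 + 3 = 20
Each subnet has 4096 addresses
  92.7.128.0/20
  92.7.144.0/20
  92.7.160.0/20
  92.7.176.0/20
  92.7.192.0/20
  92.7.208.0/20
  92.7.224.0/20
  92.7.240.0/20
Subnets: 92.7.128.0/20, 92.7.144.0/20, 92.7.160.0/20, 92.7.176.0/20, 92.7.192.0/20, 92.7.208.0/20, 92.7.224.0/20, 92.7.240.0/20


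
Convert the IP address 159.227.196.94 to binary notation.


159 = 10011111
227 = 11100011
196 = 11000100
94 = 01011110
Binary: 10011111.11100011.11000100.01011110


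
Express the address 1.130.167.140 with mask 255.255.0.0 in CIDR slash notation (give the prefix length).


Binary: 11111111.11111111.00000000.00000000
Count leading 1s
Prefix: /16


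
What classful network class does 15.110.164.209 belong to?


First octet: 15
Binary: 00001111
0xxxxxxx -> Class A (1-126)
Class A, default mask 255.0.0.0 (/8)


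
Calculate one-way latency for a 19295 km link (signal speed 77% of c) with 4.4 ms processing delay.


Speed = 0.77 * 3e5 km/s = 231000 km/s
Propagation delay = 19295 / 231000 = 0.0835 s = 83.5281 ms
Processing delay = 4.4 ms
Total one-way latency = 87.9281 ms
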